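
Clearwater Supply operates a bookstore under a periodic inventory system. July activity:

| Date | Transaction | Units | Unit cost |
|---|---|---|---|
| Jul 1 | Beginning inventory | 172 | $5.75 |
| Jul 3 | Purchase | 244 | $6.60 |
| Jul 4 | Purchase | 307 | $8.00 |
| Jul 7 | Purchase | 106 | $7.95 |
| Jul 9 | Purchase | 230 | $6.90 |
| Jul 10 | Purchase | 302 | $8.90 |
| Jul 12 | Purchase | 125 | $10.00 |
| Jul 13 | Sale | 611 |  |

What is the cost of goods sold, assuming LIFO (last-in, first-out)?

COGS = $5,207.40

Jul 13, 611 sold [LIFO — newest first]: 125 @ $10.00 + 302 @ $8.90 + 184 @ $6.90 = $5,207.40
Ending inventory: 172 @ $5.75 + 244 @ $6.60 + 307 @ $8.00 + 106 @ $7.95 + 46 @ $6.90 = $6,215.50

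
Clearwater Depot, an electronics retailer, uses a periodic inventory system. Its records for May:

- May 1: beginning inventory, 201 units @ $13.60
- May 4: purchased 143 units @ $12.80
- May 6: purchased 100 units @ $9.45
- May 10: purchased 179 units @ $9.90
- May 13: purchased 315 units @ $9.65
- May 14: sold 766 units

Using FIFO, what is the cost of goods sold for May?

May 14, 766 sold [FIFO — oldest first]: 201 @ $13.60 + 143 @ $12.80 + 100 @ $9.45 + 179 @ $9.90 + 143 @ $9.65 = $8,661.05
Ending inventory: 172 @ $9.65 = $1,659.80

COGS = $8,661.05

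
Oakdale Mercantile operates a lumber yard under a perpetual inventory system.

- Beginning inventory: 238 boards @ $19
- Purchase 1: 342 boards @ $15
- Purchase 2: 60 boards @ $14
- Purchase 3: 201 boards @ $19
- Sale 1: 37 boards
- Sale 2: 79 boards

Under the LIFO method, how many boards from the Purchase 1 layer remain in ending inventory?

Sale 1 (37) [LIFO — newest first]: 37 @ $19 = $703
Sale 2 (79) [LIFO — newest first]: 79 @ $19 = $1,501
Total COGS = $703 + $1,501 = $2,204
Ending inventory: 238 @ $19 + 342 @ $15 + 60 @ $14 + 85 @ $19 = $12,107
Check: goods available $14,311 = COGS $2,204 + ending $12,107

342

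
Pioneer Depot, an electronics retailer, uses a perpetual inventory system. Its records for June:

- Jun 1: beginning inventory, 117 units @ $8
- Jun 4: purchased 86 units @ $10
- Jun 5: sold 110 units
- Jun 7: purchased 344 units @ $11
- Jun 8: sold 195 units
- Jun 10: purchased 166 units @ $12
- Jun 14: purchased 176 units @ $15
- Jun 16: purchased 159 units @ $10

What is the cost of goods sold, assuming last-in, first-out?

Jun 5, 110 sold [LIFO — newest first]: 86 @ $10 + 24 @ $8 = $1,052
Jun 8, 195 sold [LIFO — newest first]: 195 @ $11 = $2,145
Total COGS = $1,052 + $2,145 = $3,197
Ending inventory: 93 @ $8 + 149 @ $11 + 166 @ $12 + 176 @ $15 + 159 @ $10 = $8,605

COGS = $3,197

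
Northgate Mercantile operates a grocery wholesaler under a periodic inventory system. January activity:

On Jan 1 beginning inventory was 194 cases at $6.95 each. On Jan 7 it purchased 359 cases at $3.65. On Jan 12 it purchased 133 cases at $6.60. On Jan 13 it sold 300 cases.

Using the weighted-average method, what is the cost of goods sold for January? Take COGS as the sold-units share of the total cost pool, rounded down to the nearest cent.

COGS = $1,546.55

Jan 13, sell 300: 300/686 × $3,536.45 → $1,546.55
Ending inventory (cost pool remaining) = $1,989.90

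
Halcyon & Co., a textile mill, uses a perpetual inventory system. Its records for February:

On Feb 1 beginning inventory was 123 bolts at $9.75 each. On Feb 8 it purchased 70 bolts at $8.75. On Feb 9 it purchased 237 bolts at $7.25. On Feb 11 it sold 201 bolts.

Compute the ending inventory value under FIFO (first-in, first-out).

Feb 11, 201 sold [FIFO — oldest first]: 123 @ $9.75 + 70 @ $8.75 + 8 @ $7.25 = $1,869.75
Ending inventory: 229 @ $7.25 = $1,660.25
Check: goods available $3,530.00 = COGS $1,869.75 + ending $1,660.25

Ending inventory = $1,660.25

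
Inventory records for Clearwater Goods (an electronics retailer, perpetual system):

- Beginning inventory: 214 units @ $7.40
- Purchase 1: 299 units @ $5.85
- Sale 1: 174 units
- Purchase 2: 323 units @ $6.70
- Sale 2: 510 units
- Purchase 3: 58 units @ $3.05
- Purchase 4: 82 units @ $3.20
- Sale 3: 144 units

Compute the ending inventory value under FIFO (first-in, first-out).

Sale 1 (174) [FIFO — oldest first]: 174 @ $7.40 = $1,287.60
Sale 2 (510) [FIFO — oldest first]: 40 @ $7.40 + 299 @ $5.85 + 171 @ $6.70 = $3,190.85
Sale 3 (144) [FIFO — oldest first]: 144 @ $6.70 = $964.80
Total COGS = $1,287.60 + $3,190.85 + $964.80 = $5,443.25
Ending inventory: 8 @ $6.70 + 58 @ $3.05 + 82 @ $3.20 = $492.90

Ending inventory = $492.90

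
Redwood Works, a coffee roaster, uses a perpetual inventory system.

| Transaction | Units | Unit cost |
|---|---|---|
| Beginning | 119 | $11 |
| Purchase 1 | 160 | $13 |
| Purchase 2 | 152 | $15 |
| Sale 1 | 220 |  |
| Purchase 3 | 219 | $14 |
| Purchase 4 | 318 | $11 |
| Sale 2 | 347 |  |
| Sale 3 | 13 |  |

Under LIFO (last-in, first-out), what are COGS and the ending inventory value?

Sale 1 (220) [LIFO — newest first]: 152 @ $15 + 68 @ $13 = $3,164
Sale 2 (347) [LIFO — newest first]: 318 @ $11 + 29 @ $14 = $3,904
Sale 3 (13) [LIFO — newest first]: 13 @ $14 = $182
Total COGS = $3,164 + $3,904 + $182 = $7,250
Ending inventory: 119 @ $11 + 92 @ $13 + 177 @ $14 = $4,983
Check: goods available $12,233 = COGS $7,250 + ending $4,983

COGS = $7,250; ending inventory = $4,983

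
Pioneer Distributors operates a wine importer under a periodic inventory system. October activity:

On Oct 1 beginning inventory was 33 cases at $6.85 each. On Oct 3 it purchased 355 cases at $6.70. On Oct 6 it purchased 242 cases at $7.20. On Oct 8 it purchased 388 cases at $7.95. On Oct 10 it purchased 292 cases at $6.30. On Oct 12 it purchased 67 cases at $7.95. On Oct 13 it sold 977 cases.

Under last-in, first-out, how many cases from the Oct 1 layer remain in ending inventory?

Oct 13, 977 sold [LIFO — newest first]: 67 @ $7.95 + 292 @ $6.30 + 388 @ $7.95 + 230 @ $7.20 = $7,112.85
Ending inventory: 33 @ $6.85 + 355 @ $6.70 + 12 @ $7.20 = $2,690.95

33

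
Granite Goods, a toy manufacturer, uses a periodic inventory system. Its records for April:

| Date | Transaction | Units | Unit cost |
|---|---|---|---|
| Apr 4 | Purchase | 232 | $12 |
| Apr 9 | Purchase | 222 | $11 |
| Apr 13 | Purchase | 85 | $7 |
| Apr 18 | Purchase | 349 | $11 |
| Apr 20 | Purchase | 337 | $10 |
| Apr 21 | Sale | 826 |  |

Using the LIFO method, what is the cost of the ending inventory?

Apr 21, 826 sold [LIFO — newest first]: 337 @ $10 + 349 @ $11 + 85 @ $7 + 55 @ $11 = $8,409
Ending inventory: 232 @ $12 + 167 @ $11 = $4,621

Ending inventory = $4,621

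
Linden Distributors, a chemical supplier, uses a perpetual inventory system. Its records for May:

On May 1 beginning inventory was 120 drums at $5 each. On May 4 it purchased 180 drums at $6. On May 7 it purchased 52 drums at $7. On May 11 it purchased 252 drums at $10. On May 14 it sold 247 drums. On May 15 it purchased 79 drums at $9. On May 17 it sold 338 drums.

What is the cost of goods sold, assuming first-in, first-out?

May 14, 247 sold [FIFO — oldest first]: 120 @ $5 + 127 @ $6 = $1,362
May 17, 338 sold [FIFO — oldest first]: 53 @ $6 + 52 @ $7 + 233 @ $10 = $3,012
Total COGS = $1,362 + $3,012 = $4,374
Ending inventory: 19 @ $10 + 79 @ $9 = $901
Check: goods available $5,275 = COGS $4,374 + ending $901

COGS = $4,374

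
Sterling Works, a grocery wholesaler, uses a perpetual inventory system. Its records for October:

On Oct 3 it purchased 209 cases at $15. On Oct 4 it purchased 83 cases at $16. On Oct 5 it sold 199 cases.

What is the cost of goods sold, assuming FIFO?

COGS = $2,985

Oct 5, 199 sold [FIFO — oldest first]: 199 @ $15 = $2,985
Ending inventory: 10 @ $15 + 83 @ $16 = $1,478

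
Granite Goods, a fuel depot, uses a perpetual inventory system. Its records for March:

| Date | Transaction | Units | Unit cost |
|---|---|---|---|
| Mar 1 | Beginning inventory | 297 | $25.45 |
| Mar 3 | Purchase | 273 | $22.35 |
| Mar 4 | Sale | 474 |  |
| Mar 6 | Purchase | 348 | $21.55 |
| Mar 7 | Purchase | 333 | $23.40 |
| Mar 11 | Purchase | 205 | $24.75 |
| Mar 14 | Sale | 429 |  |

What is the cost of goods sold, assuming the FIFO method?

COGS = $20,836.35

Mar 4, 474 sold [FIFO — oldest first]: 297 @ $25.45 + 177 @ $22.35 = $11,514.60
Mar 14, 429 sold [FIFO — oldest first]: 96 @ $22.35 + 333 @ $21.55 = $9,321.75
Total COGS = $11,514.60 + $9,321.75 = $20,836.35
Ending inventory: 15 @ $21.55 + 333 @ $23.40 + 205 @ $24.75 = $13,189.20
Check: goods available $34,025.55 = COGS $20,836.35 + ending $13,189.20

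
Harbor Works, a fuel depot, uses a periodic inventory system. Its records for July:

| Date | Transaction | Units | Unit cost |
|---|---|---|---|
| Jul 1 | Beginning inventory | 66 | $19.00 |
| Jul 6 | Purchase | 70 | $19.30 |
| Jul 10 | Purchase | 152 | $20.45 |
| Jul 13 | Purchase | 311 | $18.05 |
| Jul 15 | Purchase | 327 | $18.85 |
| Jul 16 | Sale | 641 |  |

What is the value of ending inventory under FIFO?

Ending inventory = $5,372.25

Jul 16, 641 sold [FIFO — oldest first]: 66 @ $19.00 + 70 @ $19.30 + 152 @ $20.45 + 311 @ $18.05 + 42 @ $18.85 = $12,118.65
Ending inventory: 285 @ $18.85 = $5,372.25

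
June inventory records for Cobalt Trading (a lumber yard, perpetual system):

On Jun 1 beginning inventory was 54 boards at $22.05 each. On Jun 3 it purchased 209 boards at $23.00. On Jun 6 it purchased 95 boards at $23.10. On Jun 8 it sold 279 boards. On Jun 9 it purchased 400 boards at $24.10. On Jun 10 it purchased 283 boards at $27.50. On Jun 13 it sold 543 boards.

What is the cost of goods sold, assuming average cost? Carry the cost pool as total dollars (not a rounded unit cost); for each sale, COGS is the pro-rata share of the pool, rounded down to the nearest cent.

After Jun 1: 54 on hand, pool $1,190.70 (≈ $22.0500 each)
After Jun 3: 263 on hand, pool $5,997.70 (≈ $22.8049 each)
After Jun 6: 358 on hand, pool $8,192.20 (≈ $22.8832 each)
Jun 8, sell 279: 279/358 × $8,192.20 → $6,384.42
After Jun 9: 479 on hand, pool $11,447.78 (≈ $23.8993 each)
After Jun 10: 762 on hand, pool $19,230.28 (≈ $25.2366 each)
Jun 13, sell 543: 543/762 × $19,230.28 → $13,703.46
Total COGS = $6,384.42 + $13,703.46 = $20,087.88
Ending inventory (cost pool remaining) = $5,526.82

COGS = $20,087.88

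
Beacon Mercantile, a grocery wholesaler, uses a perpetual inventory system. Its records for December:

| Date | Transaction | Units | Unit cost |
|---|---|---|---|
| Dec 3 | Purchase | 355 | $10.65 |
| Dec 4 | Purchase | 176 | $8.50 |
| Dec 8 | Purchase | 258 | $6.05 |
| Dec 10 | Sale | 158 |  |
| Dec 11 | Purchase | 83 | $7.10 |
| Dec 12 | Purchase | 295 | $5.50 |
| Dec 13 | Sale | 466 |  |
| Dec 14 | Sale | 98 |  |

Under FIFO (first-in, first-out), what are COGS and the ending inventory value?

Dec 10, 158 sold [FIFO — oldest first]: 158 @ $10.65 = $1,682.70
Dec 13, 466 sold [FIFO — oldest first]: 197 @ $10.65 + 176 @ $8.50 + 93 @ $6.05 = $4,156.70
Dec 14, 98 sold [FIFO — oldest first]: 98 @ $6.05 = $592.90
Total COGS = $1,682.70 + $4,156.70 + $592.90 = $6,432.30
Ending inventory: 67 @ $6.05 + 83 @ $7.10 + 295 @ $5.50 = $2,617.15

COGS = $6,432.30; ending inventory = $2,617.15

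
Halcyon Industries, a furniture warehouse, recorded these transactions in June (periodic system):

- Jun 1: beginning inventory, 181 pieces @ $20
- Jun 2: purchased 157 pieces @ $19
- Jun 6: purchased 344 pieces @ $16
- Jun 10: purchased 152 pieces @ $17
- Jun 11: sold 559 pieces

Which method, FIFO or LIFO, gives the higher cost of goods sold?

FIFO COGS: 181 @ $20 + 157 @ $19 + 221 @ $16 = $10,139
LIFO COGS: 152 @ $17 + 344 @ $16 + 63 @ $19 = $9,285

FIFO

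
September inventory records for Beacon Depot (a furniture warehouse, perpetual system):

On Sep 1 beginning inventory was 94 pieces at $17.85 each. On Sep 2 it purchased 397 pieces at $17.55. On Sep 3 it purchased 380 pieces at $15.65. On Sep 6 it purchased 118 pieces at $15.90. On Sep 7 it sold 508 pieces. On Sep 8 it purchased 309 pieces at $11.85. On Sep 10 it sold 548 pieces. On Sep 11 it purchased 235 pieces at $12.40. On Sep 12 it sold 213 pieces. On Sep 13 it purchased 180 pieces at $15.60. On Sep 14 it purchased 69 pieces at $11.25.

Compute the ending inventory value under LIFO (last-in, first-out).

Ending inventory = $8,132.35

Sep 7, 508 sold [LIFO — newest first]: 118 @ $15.90 + 380 @ $15.65 + 10 @ $17.55 = $7,998.70
Sep 10, 548 sold [LIFO — newest first]: 309 @ $11.85 + 239 @ $17.55 = $7,856.10
Sep 12, 213 sold [LIFO — newest first]: 213 @ $12.40 = $2,641.20
Total COGS = $7,998.70 + $7,856.10 + $2,641.20 = $18,496.00
Ending inventory: 94 @ $17.85 + 148 @ $17.55 + 22 @ $12.40 + 180 @ $15.60 + 69 @ $11.25 = $8,132.35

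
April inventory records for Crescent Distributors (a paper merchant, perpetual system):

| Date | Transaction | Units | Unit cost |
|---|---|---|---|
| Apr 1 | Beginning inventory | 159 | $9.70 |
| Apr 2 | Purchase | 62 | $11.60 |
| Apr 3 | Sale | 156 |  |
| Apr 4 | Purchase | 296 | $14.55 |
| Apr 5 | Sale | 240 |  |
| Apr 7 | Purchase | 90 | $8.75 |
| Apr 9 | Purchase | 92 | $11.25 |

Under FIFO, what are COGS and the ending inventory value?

Apr 3, 156 sold [FIFO — oldest first]: 156 @ $9.70 = $1,513.20
Apr 5, 240 sold [FIFO — oldest first]: 3 @ $9.70 + 62 @ $11.60 + 175 @ $14.55 = $3,294.55
Total COGS = $1,513.20 + $3,294.55 = $4,807.75
Ending inventory: 121 @ $14.55 + 90 @ $8.75 + 92 @ $11.25 = $3,583.05
Check: goods available $8,390.80 = COGS $4,807.75 + ending $3,583.05

COGS = $4,807.75; ending inventory = $3,583.05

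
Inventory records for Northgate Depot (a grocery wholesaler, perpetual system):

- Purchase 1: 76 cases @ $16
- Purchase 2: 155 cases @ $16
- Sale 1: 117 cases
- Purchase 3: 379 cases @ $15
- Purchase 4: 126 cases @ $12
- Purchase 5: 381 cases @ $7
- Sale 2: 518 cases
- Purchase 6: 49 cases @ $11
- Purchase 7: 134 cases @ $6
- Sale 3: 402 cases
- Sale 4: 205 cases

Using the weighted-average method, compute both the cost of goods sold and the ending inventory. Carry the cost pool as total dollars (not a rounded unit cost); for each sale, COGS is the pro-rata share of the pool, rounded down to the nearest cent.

COGS = $14,294.51; ending inventory = $608.49

After Purchase 1: 76 on hand, pool $1,216.00 (≈ $16.0000 each)
After Purchase 2: 231 on hand, pool $3,696.00 (≈ $16.0000 each)
Sale 1, sell 117: 117/231 × $3,696.00 → $1,872.00
After Purchase 3: 493 on hand, pool $7,509.00 (≈ $15.2312 each)
After Purchase 4: 619 on hand, pool $9,021.00 (≈ $14.5735 each)
After Purchase 5: 1000 on hand, pool $11,688.00 (≈ $11.6880 each)
Sale 2, sell 518: 518/1000 × $11,688.00 → $6,054.38
After Purchase 6: 531 on hand, pool $6,172.62 (≈ $11.6245 each)
After Purchase 7: 665 on hand, pool $6,976.62 (≈ $10.4912 each)
Sale 3, sell 402: 402/665 × $6,976.62 → $4,217.44
Sale 4, sell 205: 205/263 × $2,759.18 → $2,150.69
Total COGS = $1,872.00 + $6,054.38 + $4,217.44 + $2,150.69 = $14,294.51
Ending inventory (cost pool remaining) = $608.49
Check: goods available $14,903.00 = COGS $14,294.51 + ending $608.49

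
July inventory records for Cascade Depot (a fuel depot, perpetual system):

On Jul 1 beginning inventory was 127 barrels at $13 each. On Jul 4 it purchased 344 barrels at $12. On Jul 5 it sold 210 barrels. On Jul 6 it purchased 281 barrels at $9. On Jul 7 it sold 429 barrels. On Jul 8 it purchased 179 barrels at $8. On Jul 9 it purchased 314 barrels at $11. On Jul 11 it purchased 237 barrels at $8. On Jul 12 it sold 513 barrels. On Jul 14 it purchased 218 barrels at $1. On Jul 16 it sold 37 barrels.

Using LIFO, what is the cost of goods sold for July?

COGS = $11,808

Jul 5, 210 sold [LIFO — newest first]: 210 @ $12 = $2,520
Jul 7, 429 sold [LIFO — newest first]: 281 @ $9 + 134 @ $12 + 14 @ $13 = $4,319
Jul 12, 513 sold [LIFO — newest first]: 237 @ $8 + 276 @ $11 = $4,932
Jul 16, 37 sold [LIFO — newest first]: 37 @ $1 = $37
Total COGS = $2,520 + $4,319 + $4,932 + $37 = $11,808
Ending inventory: 113 @ $13 + 179 @ $8 + 38 @ $11 + 181 @ $1 = $3,500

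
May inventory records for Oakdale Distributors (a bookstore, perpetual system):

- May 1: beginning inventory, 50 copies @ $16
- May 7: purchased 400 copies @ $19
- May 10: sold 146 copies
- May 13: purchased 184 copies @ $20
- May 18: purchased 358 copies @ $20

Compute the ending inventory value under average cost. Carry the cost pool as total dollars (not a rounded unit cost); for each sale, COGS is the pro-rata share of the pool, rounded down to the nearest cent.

After May 1: 50 on hand, pool $800.00 (≈ $16.0000 each)
After May 7: 450 on hand, pool $8,400.00 (≈ $18.6667 each)
May 10, sell 146: 146/450 × $8,400.00 → $2,725.33
After May 13: 488 on hand, pool $9,354.67 (≈ $19.1694 each)
After May 18: 846 on hand, pool $16,514.67 (≈ $19.5209 each)
Ending inventory (cost pool remaining) = $16,514.67
Check: goods available $19,240.00 = COGS $2,725.33 + ending $16,514.67

Ending inventory = $16,514.67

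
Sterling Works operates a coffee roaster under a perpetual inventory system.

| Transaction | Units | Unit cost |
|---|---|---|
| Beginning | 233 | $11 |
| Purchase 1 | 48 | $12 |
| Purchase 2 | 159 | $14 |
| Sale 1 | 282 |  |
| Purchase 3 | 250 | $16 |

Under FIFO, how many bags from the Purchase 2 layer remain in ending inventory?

158

Sale 1 (282) [FIFO — oldest first]: 233 @ $11 + 48 @ $12 + 1 @ $14 = $3,153
Ending inventory: 158 @ $14 + 250 @ $16 = $6,212
Check: goods available $9,365 = COGS $3,153 + ending $6,212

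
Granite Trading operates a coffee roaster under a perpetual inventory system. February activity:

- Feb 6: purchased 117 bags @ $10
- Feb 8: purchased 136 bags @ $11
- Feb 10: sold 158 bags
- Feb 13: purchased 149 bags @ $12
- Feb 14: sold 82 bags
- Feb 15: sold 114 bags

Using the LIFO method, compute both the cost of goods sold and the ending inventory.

Feb 10, 158 sold [LIFO — newest first]: 136 @ $11 + 22 @ $10 = $1,716
Feb 14, 82 sold [LIFO — newest first]: 82 @ $12 = $984
Feb 15, 114 sold [LIFO — newest first]: 67 @ $12 + 47 @ $10 = $1,274
Total COGS = $1,716 + $984 + $1,274 = $3,974
Ending inventory: 48 @ $10 = $480
Check: goods available $4,454 = COGS $3,974 + ending $480

COGS = $3,974; ending inventory = $480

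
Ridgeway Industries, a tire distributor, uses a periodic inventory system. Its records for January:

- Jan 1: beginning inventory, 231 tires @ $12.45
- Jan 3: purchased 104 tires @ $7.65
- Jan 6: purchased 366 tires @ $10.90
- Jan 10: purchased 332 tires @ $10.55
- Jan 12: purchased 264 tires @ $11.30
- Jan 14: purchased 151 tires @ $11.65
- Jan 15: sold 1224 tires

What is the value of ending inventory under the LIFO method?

Jan 15, 1224 sold [LIFO — newest first]: 151 @ $11.65 + 264 @ $11.30 + 332 @ $10.55 + 366 @ $10.90 + 104 @ $7.65 + 7 @ $12.45 = $13,117.10
Ending inventory: 224 @ $12.45 = $2,788.80

Ending inventory = $2,788.80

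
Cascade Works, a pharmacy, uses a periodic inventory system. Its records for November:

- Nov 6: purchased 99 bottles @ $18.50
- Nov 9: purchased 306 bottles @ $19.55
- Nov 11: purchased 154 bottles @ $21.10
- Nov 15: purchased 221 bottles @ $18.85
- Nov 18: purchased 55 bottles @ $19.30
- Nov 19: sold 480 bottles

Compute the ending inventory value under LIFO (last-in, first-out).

Nov 19, 480 sold [LIFO — newest first]: 55 @ $19.30 + 221 @ $18.85 + 154 @ $21.10 + 50 @ $19.55 = $9,454.25
Ending inventory: 99 @ $18.50 + 256 @ $19.55 = $6,836.30

Ending inventory = $6,836.30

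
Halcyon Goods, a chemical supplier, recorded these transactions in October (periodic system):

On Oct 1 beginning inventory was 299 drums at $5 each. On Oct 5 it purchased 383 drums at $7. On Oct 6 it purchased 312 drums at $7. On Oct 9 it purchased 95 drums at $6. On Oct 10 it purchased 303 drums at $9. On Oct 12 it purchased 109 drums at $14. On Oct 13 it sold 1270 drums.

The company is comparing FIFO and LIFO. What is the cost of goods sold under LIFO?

COGS = $10,028

FIFO COGS: 299 @ $5 + 383 @ $7 + 312 @ $7 + 95 @ $6 + 181 @ $9 = $8,559
LIFO COGS: 109 @ $14 + 303 @ $9 + 95 @ $6 + 312 @ $7 + 383 @ $7 + 68 @ $5 = $10,028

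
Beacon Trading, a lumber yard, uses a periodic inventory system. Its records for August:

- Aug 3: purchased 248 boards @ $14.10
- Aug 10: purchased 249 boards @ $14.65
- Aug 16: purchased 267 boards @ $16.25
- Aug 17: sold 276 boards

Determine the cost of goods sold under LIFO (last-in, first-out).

Aug 17, 276 sold [LIFO — newest first]: 267 @ $16.25 + 9 @ $14.65 = $4,470.60
Ending inventory: 248 @ $14.10 + 240 @ $14.65 = $7,012.80

COGS = $4,470.60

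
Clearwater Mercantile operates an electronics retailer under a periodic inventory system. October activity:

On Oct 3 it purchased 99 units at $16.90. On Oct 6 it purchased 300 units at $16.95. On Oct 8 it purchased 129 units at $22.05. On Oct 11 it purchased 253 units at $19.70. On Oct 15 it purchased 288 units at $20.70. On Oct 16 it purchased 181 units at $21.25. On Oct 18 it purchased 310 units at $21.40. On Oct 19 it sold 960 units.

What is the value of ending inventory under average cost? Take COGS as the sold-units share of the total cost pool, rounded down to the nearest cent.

Oct 19, sell 960: 960/1560 × $31,028.50 → $19,094.46
Ending inventory (cost pool remaining) = $11,934.04

Ending inventory = $11,934.04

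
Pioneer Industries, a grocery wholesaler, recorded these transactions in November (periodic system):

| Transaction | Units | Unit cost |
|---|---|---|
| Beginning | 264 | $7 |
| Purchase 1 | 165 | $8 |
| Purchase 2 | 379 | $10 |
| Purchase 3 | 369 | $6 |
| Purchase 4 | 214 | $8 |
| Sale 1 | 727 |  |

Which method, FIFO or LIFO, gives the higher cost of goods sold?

FIFO COGS: 264 @ $7 + 165 @ $8 + 298 @ $10 = $6,148
LIFO COGS: 214 @ $8 + 369 @ $6 + 144 @ $10 = $5,366

FIFO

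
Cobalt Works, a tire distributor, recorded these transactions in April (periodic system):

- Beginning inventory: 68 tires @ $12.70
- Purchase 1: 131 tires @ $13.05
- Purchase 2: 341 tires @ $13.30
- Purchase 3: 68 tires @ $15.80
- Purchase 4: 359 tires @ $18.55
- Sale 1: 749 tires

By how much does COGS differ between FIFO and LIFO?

FIFO COGS: 68 @ $12.70 + 131 @ $13.05 + 341 @ $13.30 + 68 @ $15.80 + 141 @ $18.55 = $10,798.40
LIFO COGS: 359 @ $18.55 + 68 @ $15.80 + 322 @ $13.30 = $12,016.45
Difference = |$10,798.40 − $12,016.45| = $1,218.05

$1,218.05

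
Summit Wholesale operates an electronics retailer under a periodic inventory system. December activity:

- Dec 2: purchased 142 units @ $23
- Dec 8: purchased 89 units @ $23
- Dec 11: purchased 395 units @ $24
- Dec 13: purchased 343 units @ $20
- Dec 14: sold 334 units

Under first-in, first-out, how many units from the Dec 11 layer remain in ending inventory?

Dec 14, 334 sold [FIFO — oldest first]: 142 @ $23 + 89 @ $23 + 103 @ $24 = $7,785
Ending inventory: 292 @ $24 + 343 @ $20 = $13,868

292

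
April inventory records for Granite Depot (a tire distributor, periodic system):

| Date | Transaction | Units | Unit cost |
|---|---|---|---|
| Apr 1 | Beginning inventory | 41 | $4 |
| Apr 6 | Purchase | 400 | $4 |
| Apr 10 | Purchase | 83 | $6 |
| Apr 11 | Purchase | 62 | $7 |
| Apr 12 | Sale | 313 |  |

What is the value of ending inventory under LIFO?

Apr 12, 313 sold [LIFO — newest first]: 62 @ $7 + 83 @ $6 + 168 @ $4 = $1,604
Ending inventory: 41 @ $4 + 232 @ $4 = $1,092

Ending inventory = $1,092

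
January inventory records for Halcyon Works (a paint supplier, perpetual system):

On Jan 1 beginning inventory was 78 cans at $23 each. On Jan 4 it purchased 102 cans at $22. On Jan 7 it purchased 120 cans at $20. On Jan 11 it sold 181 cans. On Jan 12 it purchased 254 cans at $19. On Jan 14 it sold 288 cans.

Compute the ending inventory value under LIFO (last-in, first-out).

Jan 11, 181 sold [LIFO — newest first]: 120 @ $20 + 61 @ $22 = $3,742
Jan 14, 288 sold [LIFO — newest first]: 254 @ $19 + 34 @ $22 = $5,574
Total COGS = $3,742 + $5,574 = $9,316
Ending inventory: 78 @ $23 + 7 @ $22 = $1,948
Check: goods available $11,264 = COGS $9,316 + ending $1,948

Ending inventory = $1,948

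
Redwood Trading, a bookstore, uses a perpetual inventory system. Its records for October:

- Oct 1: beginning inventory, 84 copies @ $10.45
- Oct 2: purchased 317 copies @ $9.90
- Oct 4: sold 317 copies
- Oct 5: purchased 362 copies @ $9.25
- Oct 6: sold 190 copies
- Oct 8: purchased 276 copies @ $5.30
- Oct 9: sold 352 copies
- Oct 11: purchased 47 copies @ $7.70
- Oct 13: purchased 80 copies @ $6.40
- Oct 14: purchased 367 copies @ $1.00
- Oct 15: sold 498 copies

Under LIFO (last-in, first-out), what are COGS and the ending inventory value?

Oct 4, 317 sold [LIFO — newest first]: 317 @ $9.90 = $3,138.30
Oct 6, 190 sold [LIFO — newest first]: 190 @ $9.25 = $1,757.50
Oct 9, 352 sold [LIFO — newest first]: 276 @ $5.30 + 76 @ $9.25 = $2,165.80
Oct 15, 498 sold [LIFO — newest first]: 367 @ $1.00 + 80 @ $6.40 + 47 @ $7.70 + 4 @ $9.25 = $1,277.90
Total COGS = $3,138.30 + $1,757.50 + $2,165.80 + $1,277.90 = $8,339.50
Ending inventory: 84 @ $10.45 + 92 @ $9.25 = $1,728.80
Check: goods available $10,068.30 = COGS $8,339.50 + ending $1,728.80

COGS = $8,339.50; ending inventory = $1,728.80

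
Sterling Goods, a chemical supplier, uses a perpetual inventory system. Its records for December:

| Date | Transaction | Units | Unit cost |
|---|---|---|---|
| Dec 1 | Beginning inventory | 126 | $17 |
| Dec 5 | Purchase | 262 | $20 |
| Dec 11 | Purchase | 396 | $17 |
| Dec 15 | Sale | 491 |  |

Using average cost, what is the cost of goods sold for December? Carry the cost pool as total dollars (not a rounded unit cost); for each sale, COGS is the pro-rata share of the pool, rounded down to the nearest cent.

COGS = $8,839.25

After Dec 1: 126 on hand, pool $2,142.00 (≈ $17.0000 each)
After Dec 5: 388 on hand, pool $7,382.00 (≈ $19.0258 each)
After Dec 11: 784 on hand, pool $14,114.00 (≈ $18.0026 each)
Dec 15, sell 491: 491/784 × $14,114.00 → $8,839.25
Ending inventory (cost pool remaining) = $5,274.75
Check: goods available $14,114.00 = COGS $8,839.25 + ending $5,274.75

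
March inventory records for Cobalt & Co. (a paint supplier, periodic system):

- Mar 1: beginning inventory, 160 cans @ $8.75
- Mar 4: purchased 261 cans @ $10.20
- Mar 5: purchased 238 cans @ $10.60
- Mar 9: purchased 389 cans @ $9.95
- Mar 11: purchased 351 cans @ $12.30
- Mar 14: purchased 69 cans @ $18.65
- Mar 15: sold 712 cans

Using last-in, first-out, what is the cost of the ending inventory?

Ending inventory = $7,550.15

Mar 15, 712 sold [LIFO — newest first]: 69 @ $18.65 + 351 @ $12.30 + 292 @ $9.95 = $8,509.55
Ending inventory: 160 @ $8.75 + 261 @ $10.20 + 238 @ $10.60 + 97 @ $9.95 = $7,550.15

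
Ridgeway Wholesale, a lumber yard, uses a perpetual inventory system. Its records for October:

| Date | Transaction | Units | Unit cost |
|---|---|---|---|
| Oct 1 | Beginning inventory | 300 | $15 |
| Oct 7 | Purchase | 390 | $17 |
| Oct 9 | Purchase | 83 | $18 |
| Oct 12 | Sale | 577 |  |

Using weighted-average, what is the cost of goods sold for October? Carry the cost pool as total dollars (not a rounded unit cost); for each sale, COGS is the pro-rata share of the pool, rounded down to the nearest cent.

COGS = $9,423.08

After Oct 1: 300 on hand, pool $4,500.00 (≈ $15.0000 each)
After Oct 7: 690 on hand, pool $11,130.00 (≈ $16.1304 each)
After Oct 9: 773 on hand, pool $12,624.00 (≈ $16.3312 each)
Oct 12, sell 577: 577/773 × $12,624.00 → $9,423.08
Ending inventory (cost pool remaining) = $3,200.92
Check: goods available $12,624.00 = COGS $9,423.08 + ending $3,200.92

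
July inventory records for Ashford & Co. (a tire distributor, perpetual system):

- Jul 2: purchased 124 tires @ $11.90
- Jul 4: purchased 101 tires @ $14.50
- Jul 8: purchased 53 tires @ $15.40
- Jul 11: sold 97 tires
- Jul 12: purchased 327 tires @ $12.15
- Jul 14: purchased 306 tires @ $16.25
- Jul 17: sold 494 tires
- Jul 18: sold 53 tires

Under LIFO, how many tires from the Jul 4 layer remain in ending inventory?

57

Jul 11, 97 sold [LIFO — newest first]: 53 @ $15.40 + 44 @ $14.50 = $1,454.20
Jul 17, 494 sold [LIFO — newest first]: 306 @ $16.25 + 188 @ $12.15 = $7,256.70
Jul 18, 53 sold [LIFO — newest first]: 53 @ $12.15 = $643.95
Total COGS = $1,454.20 + $7,256.70 + $643.95 = $9,354.85
Ending inventory: 124 @ $11.90 + 57 @ $14.50 + 86 @ $12.15 = $3,347.00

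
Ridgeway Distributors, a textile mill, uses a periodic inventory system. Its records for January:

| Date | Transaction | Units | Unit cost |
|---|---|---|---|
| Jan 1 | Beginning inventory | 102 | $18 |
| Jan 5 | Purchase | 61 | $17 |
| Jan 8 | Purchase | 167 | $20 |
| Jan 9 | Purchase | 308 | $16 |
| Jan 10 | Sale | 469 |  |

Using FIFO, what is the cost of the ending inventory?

Jan 10, 469 sold [FIFO — oldest first]: 102 @ $18 + 61 @ $17 + 167 @ $20 + 139 @ $16 = $8,437
Ending inventory: 169 @ $16 = $2,704

Ending inventory = $2,704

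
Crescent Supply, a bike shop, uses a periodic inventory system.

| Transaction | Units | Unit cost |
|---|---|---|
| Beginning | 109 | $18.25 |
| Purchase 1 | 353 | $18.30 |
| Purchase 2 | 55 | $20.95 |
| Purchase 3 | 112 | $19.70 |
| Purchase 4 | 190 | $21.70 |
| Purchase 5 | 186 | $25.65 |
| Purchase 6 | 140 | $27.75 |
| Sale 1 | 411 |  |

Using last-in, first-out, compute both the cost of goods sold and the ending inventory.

Sale 1 (411) [LIFO — newest first]: 140 @ $27.75 + 186 @ $25.65 + 85 @ $21.70 = $10,500.40
Ending inventory: 109 @ $18.25 + 353 @ $18.30 + 55 @ $20.95 + 112 @ $19.70 + 105 @ $21.70 = $14,086.30

COGS = $10,500.40; ending inventory = $14,086.30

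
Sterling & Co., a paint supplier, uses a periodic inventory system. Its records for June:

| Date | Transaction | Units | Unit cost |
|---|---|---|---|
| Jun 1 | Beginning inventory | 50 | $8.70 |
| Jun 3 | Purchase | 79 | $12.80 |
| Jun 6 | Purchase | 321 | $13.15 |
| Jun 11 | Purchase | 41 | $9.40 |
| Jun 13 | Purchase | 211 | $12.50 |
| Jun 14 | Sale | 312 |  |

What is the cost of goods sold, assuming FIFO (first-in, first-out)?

Jun 14, 312 sold [FIFO — oldest first]: 50 @ $8.70 + 79 @ $12.80 + 183 @ $13.15 = $3,852.65
Ending inventory: 138 @ $13.15 + 41 @ $9.40 + 211 @ $12.50 = $4,837.60

COGS = $3,852.65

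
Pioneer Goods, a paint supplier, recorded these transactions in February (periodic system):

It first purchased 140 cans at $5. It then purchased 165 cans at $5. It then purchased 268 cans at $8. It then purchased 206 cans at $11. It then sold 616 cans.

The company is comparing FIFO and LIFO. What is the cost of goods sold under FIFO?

COGS = $4,142

FIFO COGS: 140 @ $5 + 165 @ $5 + 268 @ $8 + 43 @ $11 = $4,142
LIFO COGS: 206 @ $11 + 268 @ $8 + 142 @ $5 = $5,120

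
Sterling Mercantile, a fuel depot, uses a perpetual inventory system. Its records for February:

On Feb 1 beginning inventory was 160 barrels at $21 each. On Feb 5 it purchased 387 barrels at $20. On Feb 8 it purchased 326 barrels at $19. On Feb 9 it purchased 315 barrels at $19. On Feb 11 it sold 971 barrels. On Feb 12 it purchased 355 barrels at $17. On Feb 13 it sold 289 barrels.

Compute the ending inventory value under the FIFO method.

Ending inventory = $4,811

Feb 11, 971 sold [FIFO — oldest first]: 160 @ $21 + 387 @ $20 + 326 @ $19 + 98 @ $19 = $19,156
Feb 13, 289 sold [FIFO — oldest first]: 217 @ $19 + 72 @ $17 = $5,347
Total COGS = $19,156 + $5,347 = $24,503
Ending inventory: 283 @ $17 = $4,811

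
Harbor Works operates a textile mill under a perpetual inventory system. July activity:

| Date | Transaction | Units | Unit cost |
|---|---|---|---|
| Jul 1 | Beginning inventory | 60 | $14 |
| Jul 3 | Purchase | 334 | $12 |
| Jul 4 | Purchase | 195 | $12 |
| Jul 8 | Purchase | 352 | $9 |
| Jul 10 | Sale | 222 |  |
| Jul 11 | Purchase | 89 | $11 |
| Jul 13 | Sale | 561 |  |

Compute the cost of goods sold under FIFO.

Jul 10, 222 sold [FIFO — oldest first]: 60 @ $14 + 162 @ $12 = $2,784
Jul 13, 561 sold [FIFO — oldest first]: 172 @ $12 + 195 @ $12 + 194 @ $9 = $6,150
Total COGS = $2,784 + $6,150 = $8,934
Ending inventory: 158 @ $9 + 89 @ $11 = $2,401

COGS = $8,934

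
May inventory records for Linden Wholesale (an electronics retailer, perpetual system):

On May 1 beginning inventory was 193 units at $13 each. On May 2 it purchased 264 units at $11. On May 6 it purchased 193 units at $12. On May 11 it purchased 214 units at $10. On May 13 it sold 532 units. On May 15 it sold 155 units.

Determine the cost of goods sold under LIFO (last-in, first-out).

May 13, 532 sold [LIFO — newest first]: 214 @ $10 + 193 @ $12 + 125 @ $11 = $5,831
May 15, 155 sold [LIFO — newest first]: 139 @ $11 + 16 @ $13 = $1,737
Total COGS = $5,831 + $1,737 = $7,568
Ending inventory: 177 @ $13 = $2,301

COGS = $7,568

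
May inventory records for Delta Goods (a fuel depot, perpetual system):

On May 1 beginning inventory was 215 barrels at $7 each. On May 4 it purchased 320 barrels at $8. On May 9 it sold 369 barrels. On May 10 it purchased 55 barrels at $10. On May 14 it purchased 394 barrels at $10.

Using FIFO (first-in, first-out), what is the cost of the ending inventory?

Ending inventory = $5,818

May 9, 369 sold [FIFO — oldest first]: 215 @ $7 + 154 @ $8 = $2,737
Ending inventory: 166 @ $8 + 55 @ $10 + 394 @ $10 = $5,818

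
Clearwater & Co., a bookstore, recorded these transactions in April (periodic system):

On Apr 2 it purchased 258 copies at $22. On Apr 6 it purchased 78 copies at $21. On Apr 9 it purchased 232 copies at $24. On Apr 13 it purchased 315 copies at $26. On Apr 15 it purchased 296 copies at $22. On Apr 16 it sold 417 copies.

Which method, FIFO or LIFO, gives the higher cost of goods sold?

FIFO COGS: 258 @ $22 + 78 @ $21 + 81 @ $24 = $9,258
LIFO COGS: 296 @ $22 + 121 @ $26 = $9,658

LIFO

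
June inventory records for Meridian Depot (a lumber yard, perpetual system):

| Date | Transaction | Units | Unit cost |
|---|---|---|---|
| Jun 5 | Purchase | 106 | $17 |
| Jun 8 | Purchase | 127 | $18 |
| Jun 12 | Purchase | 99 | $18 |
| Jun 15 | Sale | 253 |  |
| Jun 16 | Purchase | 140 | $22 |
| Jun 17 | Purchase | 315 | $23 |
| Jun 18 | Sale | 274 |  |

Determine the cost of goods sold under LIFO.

Jun 15, 253 sold [LIFO — newest first]: 99 @ $18 + 127 @ $18 + 27 @ $17 = $4,527
Jun 18, 274 sold [LIFO — newest first]: 274 @ $23 = $6,302
Total COGS = $4,527 + $6,302 = $10,829
Ending inventory: 79 @ $17 + 140 @ $22 + 41 @ $23 = $5,366

COGS = $10,829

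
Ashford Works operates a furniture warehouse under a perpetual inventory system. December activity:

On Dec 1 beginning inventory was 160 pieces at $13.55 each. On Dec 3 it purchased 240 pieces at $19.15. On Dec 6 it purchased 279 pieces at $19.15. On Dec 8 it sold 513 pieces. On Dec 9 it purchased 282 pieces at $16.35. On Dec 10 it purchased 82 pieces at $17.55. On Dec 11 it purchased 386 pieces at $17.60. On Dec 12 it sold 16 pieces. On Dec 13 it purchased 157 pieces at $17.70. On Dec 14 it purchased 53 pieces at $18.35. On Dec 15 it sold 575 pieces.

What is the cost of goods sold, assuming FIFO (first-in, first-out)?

COGS = $19,230.25

Dec 8, 513 sold [FIFO — oldest first]: 160 @ $13.55 + 240 @ $19.15 + 113 @ $19.15 = $8,927.95
Dec 12, 16 sold [FIFO — oldest first]: 16 @ $19.15 = $306.40
Dec 15, 575 sold [FIFO — oldest first]: 150 @ $19.15 + 282 @ $16.35 + 82 @ $17.55 + 61 @ $17.60 = $9,995.90
Total COGS = $8,927.95 + $306.40 + $9,995.90 = $19,230.25
Ending inventory: 325 @ $17.60 + 157 @ $17.70 + 53 @ $18.35 = $9,471.45
Check: goods available $28,701.70 = COGS $19,230.25 + ending $9,471.45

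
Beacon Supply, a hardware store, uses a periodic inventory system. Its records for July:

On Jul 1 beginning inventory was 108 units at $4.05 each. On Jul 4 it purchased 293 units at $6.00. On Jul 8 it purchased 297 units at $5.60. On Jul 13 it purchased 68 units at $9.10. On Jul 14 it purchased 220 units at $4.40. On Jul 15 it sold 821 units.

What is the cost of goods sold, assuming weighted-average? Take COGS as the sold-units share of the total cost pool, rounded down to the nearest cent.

COGS = $4,534.15

Jul 15, sell 821: 821/986 × $5,445.40 → $4,534.15
Ending inventory (cost pool remaining) = $911.25
Check: goods available $5,445.40 = COGS $4,534.15 + ending $911.25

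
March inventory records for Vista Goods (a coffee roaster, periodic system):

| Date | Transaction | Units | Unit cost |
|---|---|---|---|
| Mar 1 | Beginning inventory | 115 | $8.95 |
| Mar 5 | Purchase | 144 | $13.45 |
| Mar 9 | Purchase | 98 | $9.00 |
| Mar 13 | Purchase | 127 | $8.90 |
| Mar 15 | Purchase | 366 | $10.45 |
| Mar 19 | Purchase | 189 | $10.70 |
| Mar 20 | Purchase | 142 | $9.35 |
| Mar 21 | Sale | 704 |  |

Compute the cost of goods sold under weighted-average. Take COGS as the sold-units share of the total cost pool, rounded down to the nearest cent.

Mar 21, sell 704: 704/1181 × $12,153.05 → $7,244.49
Ending inventory (cost pool remaining) = $4,908.56

COGS = $7,244.49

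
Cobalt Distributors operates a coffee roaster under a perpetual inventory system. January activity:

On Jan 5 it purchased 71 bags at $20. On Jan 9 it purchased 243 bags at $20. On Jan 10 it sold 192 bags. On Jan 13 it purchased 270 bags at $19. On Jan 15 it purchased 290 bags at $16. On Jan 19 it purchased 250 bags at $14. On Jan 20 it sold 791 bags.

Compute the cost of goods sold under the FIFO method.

COGS = $17,576

Jan 10, 192 sold [FIFO — oldest first]: 71 @ $20 + 121 @ $20 = $3,840
Jan 20, 791 sold [FIFO — oldest first]: 122 @ $20 + 270 @ $19 + 290 @ $16 + 109 @ $14 = $13,736
Total COGS = $3,840 + $13,736 = $17,576
Ending inventory: 141 @ $14 = $1,974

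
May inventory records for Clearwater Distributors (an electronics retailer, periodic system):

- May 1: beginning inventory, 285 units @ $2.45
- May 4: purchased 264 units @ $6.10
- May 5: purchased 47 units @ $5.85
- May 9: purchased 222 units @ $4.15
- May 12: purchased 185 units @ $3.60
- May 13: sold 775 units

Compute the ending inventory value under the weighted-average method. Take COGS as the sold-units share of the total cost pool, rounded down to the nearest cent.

Ending inventory = $948.13

May 13, sell 775: 775/1003 × $4,170.90 → $3,222.77
Ending inventory (cost pool remaining) = $948.13
Check: goods available $4,170.90 = COGS $3,222.77 + ending $948.13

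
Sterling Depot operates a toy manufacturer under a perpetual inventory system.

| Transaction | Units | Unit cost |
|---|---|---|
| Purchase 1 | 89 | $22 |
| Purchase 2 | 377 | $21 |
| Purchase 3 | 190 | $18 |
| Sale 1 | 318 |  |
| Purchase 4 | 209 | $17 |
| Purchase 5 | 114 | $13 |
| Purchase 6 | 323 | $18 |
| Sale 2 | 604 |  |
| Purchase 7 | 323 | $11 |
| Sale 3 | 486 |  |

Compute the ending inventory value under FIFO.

Sale 1 (318) [FIFO — oldest first]: 89 @ $22 + 229 @ $21 = $6,767
Sale 2 (604) [FIFO — oldest first]: 148 @ $21 + 190 @ $18 + 209 @ $17 + 57 @ $13 = $10,822
Sale 3 (486) [FIFO — oldest first]: 57 @ $13 + 323 @ $18 + 106 @ $11 = $7,721
Total COGS = $6,767 + $10,822 + $7,721 = $25,310
Ending inventory: 217 @ $11 = $2,387

Ending inventory = $2,387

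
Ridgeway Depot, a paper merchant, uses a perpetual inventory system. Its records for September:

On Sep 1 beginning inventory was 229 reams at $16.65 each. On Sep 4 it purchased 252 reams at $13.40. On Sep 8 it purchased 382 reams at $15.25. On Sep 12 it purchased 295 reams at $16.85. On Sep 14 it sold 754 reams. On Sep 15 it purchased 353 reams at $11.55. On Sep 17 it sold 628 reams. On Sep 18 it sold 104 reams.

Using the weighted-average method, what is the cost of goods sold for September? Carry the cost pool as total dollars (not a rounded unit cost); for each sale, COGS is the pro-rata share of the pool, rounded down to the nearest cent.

After Sep 1: 229 on hand, pool $3,812.85 (≈ $16.6500 each)
After Sep 4: 481 on hand, pool $7,189.65 (≈ $14.9473 each)
After Sep 8: 863 on hand, pool $13,015.15 (≈ $15.0813 each)
After Sep 12: 1158 on hand, pool $17,985.90 (≈ $15.5319 each)
Sep 14, sell 754: 754/1158 × $17,985.90 → $11,711.02
After Sep 15: 757 on hand, pool $10,352.03 (≈ $13.6751 each)
Sep 17, sell 628: 628/757 × $10,352.03 → $8,587.94
Sep 18, sell 104: 104/129 × $1,764.09 → $1,422.21
Total COGS = $11,711.02 + $8,587.94 + $1,422.21 = $21,721.17
Ending inventory (cost pool remaining) = $341.88

COGS = $21,721.17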